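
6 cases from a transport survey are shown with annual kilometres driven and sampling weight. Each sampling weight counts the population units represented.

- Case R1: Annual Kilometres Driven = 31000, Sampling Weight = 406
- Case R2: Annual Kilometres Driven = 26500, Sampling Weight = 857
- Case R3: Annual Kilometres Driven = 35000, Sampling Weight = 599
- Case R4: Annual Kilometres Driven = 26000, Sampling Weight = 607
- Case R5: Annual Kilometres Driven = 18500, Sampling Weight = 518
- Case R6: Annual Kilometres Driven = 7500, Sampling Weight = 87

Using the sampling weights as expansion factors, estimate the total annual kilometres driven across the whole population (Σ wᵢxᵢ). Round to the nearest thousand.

Weighted total = 82279000

82279000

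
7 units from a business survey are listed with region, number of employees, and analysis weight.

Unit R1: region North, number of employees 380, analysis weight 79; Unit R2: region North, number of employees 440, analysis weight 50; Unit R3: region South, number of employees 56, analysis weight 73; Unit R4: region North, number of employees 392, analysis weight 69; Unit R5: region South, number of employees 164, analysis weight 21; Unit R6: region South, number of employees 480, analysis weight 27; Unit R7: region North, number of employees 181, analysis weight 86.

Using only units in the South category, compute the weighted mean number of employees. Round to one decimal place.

169.4

South rows: R3, R5, R6
Weighted sum = 20492
Sum of weights = 121
Weighted mean = 20492 / 121 = 169.35537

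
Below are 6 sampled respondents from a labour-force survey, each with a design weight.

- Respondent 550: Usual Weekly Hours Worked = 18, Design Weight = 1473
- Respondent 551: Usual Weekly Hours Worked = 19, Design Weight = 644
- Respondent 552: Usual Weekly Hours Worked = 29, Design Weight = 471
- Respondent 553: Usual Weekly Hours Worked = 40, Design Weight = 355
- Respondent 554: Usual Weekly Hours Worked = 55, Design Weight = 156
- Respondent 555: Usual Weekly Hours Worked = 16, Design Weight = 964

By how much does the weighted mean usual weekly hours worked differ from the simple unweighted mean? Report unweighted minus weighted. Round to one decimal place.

7.2

Unweighted sum = 18 + 19 + 29 + 40 + 55 + 16 = 177
Unweighted mean = 177 / 6 = 29.5
Weighted sum = 90613
Sum of weights = 1473 + 644 + 471 + 355 + 156 + 964 = 4063
Weighted mean = 90613 / 4063 = 22.301994
Difference (unweighted minus weighted) = 7.1980064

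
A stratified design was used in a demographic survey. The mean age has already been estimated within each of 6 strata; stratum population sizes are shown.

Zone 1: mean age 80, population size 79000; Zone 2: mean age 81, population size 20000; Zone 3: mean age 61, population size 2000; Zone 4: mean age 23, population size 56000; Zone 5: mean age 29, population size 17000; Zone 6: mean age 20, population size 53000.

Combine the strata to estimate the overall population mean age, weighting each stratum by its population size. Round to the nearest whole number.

48

Σ Nₕ·x̄ₕ = 80×79000 + 81×20000 + 61×2000 + 23×56000 + 29×17000 + 20×53000
  = 10903000
Σ Nₕ = 227000
Overall mean = 10903000 / 227000 = 48.030837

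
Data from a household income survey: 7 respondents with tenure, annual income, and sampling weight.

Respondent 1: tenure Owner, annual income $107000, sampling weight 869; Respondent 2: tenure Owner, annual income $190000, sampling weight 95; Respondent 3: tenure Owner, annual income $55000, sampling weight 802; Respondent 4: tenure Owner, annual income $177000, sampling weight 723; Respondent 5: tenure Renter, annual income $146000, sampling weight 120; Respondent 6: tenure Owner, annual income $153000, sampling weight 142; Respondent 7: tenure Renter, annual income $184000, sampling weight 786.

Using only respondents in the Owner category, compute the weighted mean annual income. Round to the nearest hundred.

Owner rows: 1, 2, 3, 4, 6
Weighted sum = 107000×869 + 190000×95 + 55000×802 + 177000×723 + 153000×142
  = 92983000 + 18050000 + 44110000 + 127971000 + 21726000 = 304840000
Sum of weights = 869 + 95 + 802 + 723 + 142 = 2631
Weighted mean = 304840000 / 2631 = 115864.69

115900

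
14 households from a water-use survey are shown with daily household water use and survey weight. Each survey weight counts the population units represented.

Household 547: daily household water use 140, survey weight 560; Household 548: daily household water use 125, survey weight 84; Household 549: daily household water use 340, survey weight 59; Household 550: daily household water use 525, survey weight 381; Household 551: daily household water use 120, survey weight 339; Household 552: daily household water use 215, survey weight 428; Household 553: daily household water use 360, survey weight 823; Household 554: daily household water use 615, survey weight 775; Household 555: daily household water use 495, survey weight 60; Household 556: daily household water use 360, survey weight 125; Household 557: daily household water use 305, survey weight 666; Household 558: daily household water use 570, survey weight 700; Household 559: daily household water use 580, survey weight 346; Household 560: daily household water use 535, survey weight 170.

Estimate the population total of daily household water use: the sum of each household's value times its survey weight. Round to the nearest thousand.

2183000

Weighted total = 2183050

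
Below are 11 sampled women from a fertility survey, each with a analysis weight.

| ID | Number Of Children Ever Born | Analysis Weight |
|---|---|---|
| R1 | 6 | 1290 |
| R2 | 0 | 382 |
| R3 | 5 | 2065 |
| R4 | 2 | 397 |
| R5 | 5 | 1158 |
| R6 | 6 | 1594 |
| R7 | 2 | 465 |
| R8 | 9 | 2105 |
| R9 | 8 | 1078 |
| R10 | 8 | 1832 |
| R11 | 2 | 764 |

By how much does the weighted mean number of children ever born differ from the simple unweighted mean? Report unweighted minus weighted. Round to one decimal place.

-1.2

Unweighted sum = 53
Unweighted mean = 53 / 11 = 4.8181818
Weighted sum = 6×1290 + 0×382 + 5×2065 + 2×397 + 5×1158 + 6×1594 + 2×465 + 9×2105 + 8×1078 + 8×1832 + 2×764
  = 7740 + 0 + 10325 + 794 + 5790 + 9564 + 930 + 18945 + 8624 + 14656 + 1528 = 78896
Sum of weights = 1290 + 382 + 2065 + 397 + 1158 + 1594 + 465 + 2105 + 1078 + 1832 + 764 = 13130
Weighted mean = 78896 / 13130 = 6.0088347
Difference (unweighted minus weighted) = -1.1906529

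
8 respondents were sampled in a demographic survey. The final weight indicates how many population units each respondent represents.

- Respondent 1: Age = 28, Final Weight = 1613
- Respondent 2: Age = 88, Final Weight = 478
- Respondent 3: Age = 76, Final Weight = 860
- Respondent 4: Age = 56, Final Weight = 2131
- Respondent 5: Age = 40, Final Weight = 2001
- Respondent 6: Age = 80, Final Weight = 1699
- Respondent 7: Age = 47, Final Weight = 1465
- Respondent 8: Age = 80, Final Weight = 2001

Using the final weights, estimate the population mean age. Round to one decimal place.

Weighted sum = 28×1613 + 88×478 + 76×860 + 56×2131 + 40×2001 + 80×1699 + 47×1465 + 80×2001
  = 45164 + 42064 + 65360 + 119336 + 80040 + 135920 + 68855 + 160080 = 716819
Sum of weights = 1613 + 478 + 860 + 2131 + 2001 + 1699 + 1465 + 2001 = 12248
Weighted mean = 716819 / 12248 = 58.525392

58.5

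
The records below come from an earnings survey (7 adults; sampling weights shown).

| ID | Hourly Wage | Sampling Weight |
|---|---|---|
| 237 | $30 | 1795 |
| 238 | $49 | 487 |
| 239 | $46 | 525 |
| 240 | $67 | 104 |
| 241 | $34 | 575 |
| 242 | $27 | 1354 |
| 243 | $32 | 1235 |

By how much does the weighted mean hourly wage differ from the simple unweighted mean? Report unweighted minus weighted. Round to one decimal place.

7.1

Unweighted sum = 30 + 49 + 46 + 67 + 34 + 27 + 32 = 285
Unweighted mean = 285 / 7 = 40.714286
Weighted sum = 30×1795 + 49×487 + 46×525 + 67×104 + 34×575 + 27×1354 + 32×1235
  = 204459
Sum of weights = 1795 + 487 + 525 + 104 + 575 + 1354 + 1235 = 6075
Weighted mean = 204459 / 6075 = 33.655802
Difference (unweighted minus weighted) = 7.0584832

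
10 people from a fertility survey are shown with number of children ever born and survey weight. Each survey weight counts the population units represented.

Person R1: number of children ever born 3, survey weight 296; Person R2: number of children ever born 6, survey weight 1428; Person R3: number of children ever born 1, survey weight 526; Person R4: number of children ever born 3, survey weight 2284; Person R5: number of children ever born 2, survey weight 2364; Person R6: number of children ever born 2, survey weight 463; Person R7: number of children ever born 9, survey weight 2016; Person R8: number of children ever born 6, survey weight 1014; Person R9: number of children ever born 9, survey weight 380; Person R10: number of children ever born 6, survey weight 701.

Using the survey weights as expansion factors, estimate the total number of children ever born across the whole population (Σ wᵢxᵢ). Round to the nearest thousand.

Weighted total = 3×296 + 6×1428 + 1×526 + 3×2284 + 2×2364 + 2×463 + 9×2016 + 6×1014 + 9×380 + 6×701
  = 888 + 8568 + 526 + 6852 + 4728 + 926 + 18144 + 6084 + 3420 + 4206 = 54342

54000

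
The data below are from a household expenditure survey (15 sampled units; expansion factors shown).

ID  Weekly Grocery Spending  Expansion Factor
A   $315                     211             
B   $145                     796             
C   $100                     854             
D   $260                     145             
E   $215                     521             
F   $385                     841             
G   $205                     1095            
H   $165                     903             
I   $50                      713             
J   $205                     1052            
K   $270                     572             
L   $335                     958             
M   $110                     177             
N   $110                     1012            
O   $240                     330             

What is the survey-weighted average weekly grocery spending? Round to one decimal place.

Weighted sum = 2050925
Sum of weights = 10180
Weighted mean = 2050925 / 10180 = 201.46611

201.5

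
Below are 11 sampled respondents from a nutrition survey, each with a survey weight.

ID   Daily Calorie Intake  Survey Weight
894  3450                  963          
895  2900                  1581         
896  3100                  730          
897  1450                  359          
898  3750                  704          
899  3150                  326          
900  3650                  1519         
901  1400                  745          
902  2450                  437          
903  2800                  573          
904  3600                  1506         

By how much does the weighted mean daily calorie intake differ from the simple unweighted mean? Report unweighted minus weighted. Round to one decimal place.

Unweighted sum = 3450 + 2900 + 3100 + 1450 + 3750 + 3150 + 3650 + 1400 + 2450 + 2800 + 3600 = 31700
Unweighted mean = 31700 / 11 = 2881.8182
Weighted sum = 3450×963 + 2900×1581 + 3100×730 + 1450×359 + 3750×704 + 3150×326 + 3650×1519 + 1400×745 + 2450×437 + 2800×573 + 3600×1506
  = 3322350 + 4584900 + 2263000 + 520550 + 2640000 + 1026900 + 5544350 + 1043000 + 1070650 + 1604400 + 5421600 = 29041700
Sum of weights = 963 + 1581 + 730 + 359 + 704 + 326 + 1519 + 745 + 437 + 573 + 1506 = 9443
Weighted mean = 29041700 / 9443 = 3075.4739
Difference (unweighted minus weighted) = -193.65571

-193.7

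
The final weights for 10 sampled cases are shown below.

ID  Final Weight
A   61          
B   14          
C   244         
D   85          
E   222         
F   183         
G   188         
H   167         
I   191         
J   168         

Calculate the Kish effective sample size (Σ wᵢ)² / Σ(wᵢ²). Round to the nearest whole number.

8

Σ wᵢ = 61 + 14 + 244 + 85 + 222 + 183 + 188 + 167 + 191 + 168 = 1523
Σ wᵢ² = 3721 + 196 + 59536 + 7225 + 49284 + 33489 + 35344 + 27889 + 36481 + 28224 = 281389
n_eff = 1523² / 281389 = 2319529 / 281389 = 8.2431403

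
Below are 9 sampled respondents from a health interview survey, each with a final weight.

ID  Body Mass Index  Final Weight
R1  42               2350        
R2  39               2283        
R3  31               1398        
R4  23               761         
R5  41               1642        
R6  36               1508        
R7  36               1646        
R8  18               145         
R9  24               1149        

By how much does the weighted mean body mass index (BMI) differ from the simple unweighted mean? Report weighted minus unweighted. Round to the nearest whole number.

Unweighted sum = 42 + 39 + 31 + 23 + 41 + 36 + 36 + 18 + 24 = 290
Unweighted mean = 290 / 9 = 32.222222
Weighted sum = 459630
Sum of weights = 2350 + 2283 + 1398 + 761 + 1642 + 1508 + 1646 + 145 + 1149 = 12882
Weighted mean = 459630 / 12882 = 35.680019
Difference (weighted minus unweighted) = 3.4577964

3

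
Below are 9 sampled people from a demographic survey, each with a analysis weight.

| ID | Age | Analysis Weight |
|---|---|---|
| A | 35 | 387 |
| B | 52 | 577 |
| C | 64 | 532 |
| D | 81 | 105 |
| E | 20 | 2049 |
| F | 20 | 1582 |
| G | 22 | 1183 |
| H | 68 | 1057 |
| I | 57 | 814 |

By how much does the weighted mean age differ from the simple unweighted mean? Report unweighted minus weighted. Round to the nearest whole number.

Unweighted sum = 35 + 52 + 64 + 81 + 20 + 20 + 22 + 68 + 57 = 419
Unweighted mean = 419 / 9 = 46.555556
Weighted sum = 35×387 + 52×577 + 64×532 + 81×105 + 20×2049 + 20×1582 + 22×1183 + 68×1057 + 57×814
  = 13545 + 30004 + 34048 + 8505 + 40980 + 31640 + 26026 + 71876 + 46398 = 303022
Sum of weights = 387 + 577 + 532 + 105 + 2049 + 1582 + 1183 + 1057 + 814 = 8286
Weighted mean = 303022 / 8286 = 36.57036
Difference (unweighted minus weighted) = 9.9851959

10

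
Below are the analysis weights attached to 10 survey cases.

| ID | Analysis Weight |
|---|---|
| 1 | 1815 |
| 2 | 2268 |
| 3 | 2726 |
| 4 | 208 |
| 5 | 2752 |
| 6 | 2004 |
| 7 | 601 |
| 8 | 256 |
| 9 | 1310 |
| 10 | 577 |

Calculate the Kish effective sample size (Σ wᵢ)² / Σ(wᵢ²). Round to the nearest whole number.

Σ wᵢ = 1815 + 2268 + 2726 + 208 + 2752 + 2004 + 601 + 256 + 1310 + 577 = 14517
Σ wᵢ² = 3294225 + 5143824 + 7431076 + 43264 + 7573504 + 4016016 + 361201 + 65536 + 1716100 + 332929 = 29977675
n_eff = 14517² / 29977675 = 210743289 / 29977675 = 7.0300078

7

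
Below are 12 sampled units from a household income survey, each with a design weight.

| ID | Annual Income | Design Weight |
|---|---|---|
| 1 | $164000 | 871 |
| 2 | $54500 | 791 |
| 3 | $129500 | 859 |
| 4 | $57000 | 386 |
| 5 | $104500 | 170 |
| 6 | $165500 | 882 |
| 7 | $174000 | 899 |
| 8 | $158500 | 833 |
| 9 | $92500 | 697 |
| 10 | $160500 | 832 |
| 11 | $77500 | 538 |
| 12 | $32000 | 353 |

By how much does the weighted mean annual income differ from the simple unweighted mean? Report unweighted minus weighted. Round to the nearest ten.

Unweighted sum = 164000 + 54500 + 129500 + 57000 + 104500 + 165500 + 174000 + 158500 + 92500 + 160500 + 77500 + 32000 = 1370000
Unweighted mean = 1370000 / 12 = 114166.67
Weighted sum = 1022388000
Sum of weights = 871 + 791 + 859 + 386 + 170 + 882 + 899 + 833 + 697 + 832 + 538 + 353 = 8111
Weighted mean = 1022388000 / 8111 = 126049.56
Difference (unweighted minus weighted) = -11882.896

-11880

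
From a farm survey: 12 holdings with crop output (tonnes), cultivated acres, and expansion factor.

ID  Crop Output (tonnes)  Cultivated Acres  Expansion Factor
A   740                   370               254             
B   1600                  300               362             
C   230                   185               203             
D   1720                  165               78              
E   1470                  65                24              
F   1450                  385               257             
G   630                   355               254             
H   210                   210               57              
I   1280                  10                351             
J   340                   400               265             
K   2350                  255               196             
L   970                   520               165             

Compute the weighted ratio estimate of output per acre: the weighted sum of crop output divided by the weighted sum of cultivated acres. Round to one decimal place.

3.8

Σ wᵢ·y = 740×254 + 1600×362 + 230×203 + 1720×78 + 1470×24 + 1450×257 + 630×254 + 210×57 + 1280×351 + 340×265 + 2350×196 + 970×165
  = 187960 + 579200 + 46690 + 134160 + 35280 + 372650 + 160020 + 11970 + 449280 + 90100 + 460600 + 160050 = 2687960
Σ wᵢ·x = 370×254 + 300×362 + 185×203 + 165×78 + 65×24 + 385×257 + 355×254 + 210×57 + 10×351 + 400×265 + 255×196 + 520×165
  = 93980 + 108600 + 37555 + 12870 + 1560 + 98945 + 90170 + 11970 + 3510 + 106000 + 49980 + 85800 = 700940
Ratio = 2687960 / 700940 = 3.8347933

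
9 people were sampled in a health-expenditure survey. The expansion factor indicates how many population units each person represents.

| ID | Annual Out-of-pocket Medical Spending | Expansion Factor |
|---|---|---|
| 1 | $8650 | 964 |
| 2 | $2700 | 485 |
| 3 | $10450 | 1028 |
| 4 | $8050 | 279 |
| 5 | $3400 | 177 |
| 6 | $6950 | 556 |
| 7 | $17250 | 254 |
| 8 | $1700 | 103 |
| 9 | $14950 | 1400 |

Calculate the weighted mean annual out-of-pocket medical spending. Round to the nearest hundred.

Weighted sum = 8650×964 + 2700×485 + 10450×1028 + 8050×279 + 3400×177 + 6950×556 + 17250×254 + 1700×103 + 14950×1400
  = 8338600 + 1309500 + 10742600 + 2245950 + 601800 + 3864200 + 4381500 + 175100 + 20930000 = 52589250
Sum of weights = 964 + 485 + 1028 + 279 + 177 + 556 + 254 + 103 + 1400 = 5246
Weighted mean = 52589250 / 5246 = 10024.638

10000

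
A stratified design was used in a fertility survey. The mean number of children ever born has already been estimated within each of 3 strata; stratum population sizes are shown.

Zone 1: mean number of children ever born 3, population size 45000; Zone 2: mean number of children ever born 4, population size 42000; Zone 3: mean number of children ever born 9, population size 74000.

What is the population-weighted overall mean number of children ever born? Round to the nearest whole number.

6

Σ Nₕ·x̄ₕ = 3×45000 + 4×42000 + 9×74000
  = 135000 + 168000 + 666000 = 969000
Σ Nₕ = 45000 + 42000 + 74000 = 161000
Overall mean = 969000 / 161000 = 6.0186335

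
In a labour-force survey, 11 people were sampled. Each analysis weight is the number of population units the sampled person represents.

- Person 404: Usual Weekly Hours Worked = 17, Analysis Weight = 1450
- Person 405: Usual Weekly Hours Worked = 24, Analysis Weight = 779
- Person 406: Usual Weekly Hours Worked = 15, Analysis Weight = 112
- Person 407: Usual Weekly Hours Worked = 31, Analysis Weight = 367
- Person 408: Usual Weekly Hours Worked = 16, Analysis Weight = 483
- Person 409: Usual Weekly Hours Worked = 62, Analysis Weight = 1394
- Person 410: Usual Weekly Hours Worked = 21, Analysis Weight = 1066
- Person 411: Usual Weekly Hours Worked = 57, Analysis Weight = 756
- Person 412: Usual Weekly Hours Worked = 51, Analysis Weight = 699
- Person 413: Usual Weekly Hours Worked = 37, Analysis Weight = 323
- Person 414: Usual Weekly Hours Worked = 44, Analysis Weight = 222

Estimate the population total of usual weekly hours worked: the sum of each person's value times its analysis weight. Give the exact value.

Weighted total = 17×1450 + 24×779 + 15×112 + 31×367 + 16×483 + 62×1394 + 21×1066 + 57×756 + 51×699 + 37×323 + 44×222
  = 24650 + 18696 + 1680 + 11377 + 7728 + 86428 + 22386 + 43092 + 35649 + 11951 + 9768 = 273405

273405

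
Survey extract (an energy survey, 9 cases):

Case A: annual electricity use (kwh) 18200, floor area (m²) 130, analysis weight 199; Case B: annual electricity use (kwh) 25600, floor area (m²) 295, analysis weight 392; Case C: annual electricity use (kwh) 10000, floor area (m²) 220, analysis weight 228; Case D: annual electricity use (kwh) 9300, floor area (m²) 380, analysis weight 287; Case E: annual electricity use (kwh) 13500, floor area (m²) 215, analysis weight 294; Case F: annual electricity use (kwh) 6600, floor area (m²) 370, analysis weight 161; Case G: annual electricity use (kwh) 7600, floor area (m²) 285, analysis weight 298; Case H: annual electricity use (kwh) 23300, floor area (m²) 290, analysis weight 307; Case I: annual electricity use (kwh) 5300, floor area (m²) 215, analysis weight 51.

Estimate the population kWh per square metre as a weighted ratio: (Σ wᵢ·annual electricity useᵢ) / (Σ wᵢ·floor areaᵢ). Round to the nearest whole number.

Σ wᵢ·y = 18200×199 + 25600×392 + 10000×228 + 9300×287 + 13500×294 + 6600×161 + 7600×298 + 23300×307 + 5300×51
  = 3621800 + 10035200 + 2280000 + 2669100 + 3969000 + 1062600 + 2264800 + 7153100 + 270300 = 33325900
Σ wᵢ·x = 130×199 + 295×392 + 220×228 + 380×287 + 215×294 + 370×161 + 285×298 + 290×307 + 215×51
  = 608435
Ratio = 33325900 / 608435 = 54.773148

55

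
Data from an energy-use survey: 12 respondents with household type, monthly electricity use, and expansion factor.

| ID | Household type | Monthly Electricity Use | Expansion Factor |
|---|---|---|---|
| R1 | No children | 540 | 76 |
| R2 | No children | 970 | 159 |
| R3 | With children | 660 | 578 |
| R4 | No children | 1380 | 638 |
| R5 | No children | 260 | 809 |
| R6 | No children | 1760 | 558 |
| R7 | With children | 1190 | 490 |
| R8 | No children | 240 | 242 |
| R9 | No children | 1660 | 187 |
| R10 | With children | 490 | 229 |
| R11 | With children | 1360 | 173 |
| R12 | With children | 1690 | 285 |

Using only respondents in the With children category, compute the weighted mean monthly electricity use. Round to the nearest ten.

With children rows: R3, R7, R10, R11, R12
Weighted sum = 660×578 + 1190×490 + 490×229 + 1360×173 + 1690×285
  = 1793720
Sum of weights = 578 + 490 + 229 + 173 + 285 = 1755
Weighted mean = 1793720 / 1755 = 1022.0627

1020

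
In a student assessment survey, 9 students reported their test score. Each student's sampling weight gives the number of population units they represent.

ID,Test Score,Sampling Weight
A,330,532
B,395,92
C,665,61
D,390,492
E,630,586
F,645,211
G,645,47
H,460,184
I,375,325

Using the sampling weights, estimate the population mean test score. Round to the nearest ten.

470

Weighted sum = 330×532 + 395×92 + 665×61 + 390×492 + 630×586 + 645×211 + 645×47 + 460×184 + 375×325
  = 175560 + 36340 + 40565 + 191880 + 369180 + 136095 + 30315 + 84640 + 121875 = 1186450
Sum of weights = 2530
Weighted mean = 1186450 / 2530 = 468.95257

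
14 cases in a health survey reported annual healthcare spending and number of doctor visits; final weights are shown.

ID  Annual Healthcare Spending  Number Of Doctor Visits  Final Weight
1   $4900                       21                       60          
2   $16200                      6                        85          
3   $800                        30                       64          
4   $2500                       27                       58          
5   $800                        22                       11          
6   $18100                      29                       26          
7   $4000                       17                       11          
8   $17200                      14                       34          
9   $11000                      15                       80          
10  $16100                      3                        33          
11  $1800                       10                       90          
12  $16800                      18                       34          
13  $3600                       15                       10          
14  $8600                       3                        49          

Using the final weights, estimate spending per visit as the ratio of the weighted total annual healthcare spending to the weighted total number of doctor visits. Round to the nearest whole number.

556

Σ wᵢ·y = 5577300
Σ wᵢ·x = 10023
Ratio = 5577300 / 10023 = 556.45016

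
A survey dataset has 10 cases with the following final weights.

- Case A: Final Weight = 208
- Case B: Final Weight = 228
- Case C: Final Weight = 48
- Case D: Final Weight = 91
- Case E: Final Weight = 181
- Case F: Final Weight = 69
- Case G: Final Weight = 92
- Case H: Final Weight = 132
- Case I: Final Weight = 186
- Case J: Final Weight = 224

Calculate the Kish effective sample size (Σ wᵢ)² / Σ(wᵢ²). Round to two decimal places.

Σ wᵢ = 208 + 228 + 48 + 91 + 181 + 69 + 92 + 132 + 186 + 224 = 1459
Σ wᵢ² = 43264 + 51984 + 2304 + 8281 + 32761 + 4761 + 8464 + 17424 + 34596 + 50176 = 254015
n_eff = 1459² / 254015 = 2128681 / 254015 = 8.380139

8.38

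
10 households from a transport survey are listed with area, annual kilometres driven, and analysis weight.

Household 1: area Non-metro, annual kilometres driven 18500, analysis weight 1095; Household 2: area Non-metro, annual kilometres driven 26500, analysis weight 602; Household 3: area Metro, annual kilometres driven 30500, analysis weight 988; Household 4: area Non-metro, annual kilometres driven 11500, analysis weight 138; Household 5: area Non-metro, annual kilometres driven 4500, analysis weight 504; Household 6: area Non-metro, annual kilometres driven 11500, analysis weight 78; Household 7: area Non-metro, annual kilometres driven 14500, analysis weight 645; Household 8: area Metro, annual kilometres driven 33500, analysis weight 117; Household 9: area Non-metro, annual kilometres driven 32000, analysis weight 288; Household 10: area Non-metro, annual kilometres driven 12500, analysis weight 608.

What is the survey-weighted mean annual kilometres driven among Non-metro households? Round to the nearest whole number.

Non-metro rows: 1, 2, 4, 5, 6, 7, 9, 10
Weighted sum = 18500×1095 + 26500×602 + 11500×138 + 4500×504 + 11500×78 + 14500×645 + 32000×288 + 12500×608
  = 20257500 + 15953000 + 1587000 + 2268000 + 897000 + 9352500 + 9216000 + 7600000 = 67131000
Sum of weights = 1095 + 602 + 138 + 504 + 78 + 645 + 288 + 608 = 3958
Weighted mean = 67131000 / 3958 = 16960.839

16961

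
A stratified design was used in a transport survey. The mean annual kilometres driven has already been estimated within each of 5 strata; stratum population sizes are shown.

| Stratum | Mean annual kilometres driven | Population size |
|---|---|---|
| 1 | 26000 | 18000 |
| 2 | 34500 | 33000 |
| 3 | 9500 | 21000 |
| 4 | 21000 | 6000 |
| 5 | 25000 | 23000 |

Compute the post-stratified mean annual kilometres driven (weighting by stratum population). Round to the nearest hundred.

24800

Σ Nₕ·x̄ₕ = 26000×18000 + 34500×33000 + 9500×21000 + 21000×6000 + 25000×23000
  = 2507000000
Σ Nₕ = 18000 + 33000 + 21000 + 6000 + 23000 = 101000
Overall mean = 2507000000 / 101000 = 24821.782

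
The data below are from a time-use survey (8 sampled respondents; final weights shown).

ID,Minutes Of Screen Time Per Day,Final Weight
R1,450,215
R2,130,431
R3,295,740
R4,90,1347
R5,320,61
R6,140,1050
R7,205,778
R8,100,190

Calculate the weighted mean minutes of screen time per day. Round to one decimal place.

Weighted sum = 450×215 + 130×431 + 295×740 + 90×1347 + 320×61 + 140×1050 + 205×778 + 100×190
  = 96750 + 56030 + 218300 + 121230 + 19520 + 147000 + 159490 + 19000 = 837320
Sum of weights = 215 + 431 + 740 + 1347 + 61 + 1050 + 778 + 190 = 4812
Weighted mean = 837320 / 4812 = 174.00665

174.0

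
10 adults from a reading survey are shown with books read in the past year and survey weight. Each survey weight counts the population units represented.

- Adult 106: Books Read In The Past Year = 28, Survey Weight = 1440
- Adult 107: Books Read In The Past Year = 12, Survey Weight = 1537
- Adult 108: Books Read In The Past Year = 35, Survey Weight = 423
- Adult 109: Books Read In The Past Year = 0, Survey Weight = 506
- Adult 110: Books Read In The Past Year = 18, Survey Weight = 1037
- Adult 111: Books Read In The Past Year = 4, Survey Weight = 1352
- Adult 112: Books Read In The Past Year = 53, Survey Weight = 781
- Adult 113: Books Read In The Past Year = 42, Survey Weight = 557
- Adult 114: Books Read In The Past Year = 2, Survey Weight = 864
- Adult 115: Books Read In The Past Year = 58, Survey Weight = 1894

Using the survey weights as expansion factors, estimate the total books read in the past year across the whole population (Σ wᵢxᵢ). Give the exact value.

274010

Weighted total = 28×1440 + 12×1537 + 35×423 + 0×506 + 18×1037 + 4×1352 + 53×781 + 42×557 + 2×864 + 58×1894
  = 274010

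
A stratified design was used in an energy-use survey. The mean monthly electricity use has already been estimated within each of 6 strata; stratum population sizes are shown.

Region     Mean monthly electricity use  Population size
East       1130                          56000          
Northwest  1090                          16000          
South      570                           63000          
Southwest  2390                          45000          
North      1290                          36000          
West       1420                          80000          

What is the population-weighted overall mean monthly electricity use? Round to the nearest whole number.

Σ Nₕ·x̄ₕ = 1130×56000 + 1090×16000 + 570×63000 + 2390×45000 + 1290×36000 + 1420×80000
  = 63280000 + 17440000 + 35910000 + 107550000 + 46440000 + 113600000 = 384220000
Σ Nₕ = 56000 + 16000 + 63000 + 45000 + 36000 + 80000 = 296000
Overall mean = 384220000 / 296000 = 1298.0405

1298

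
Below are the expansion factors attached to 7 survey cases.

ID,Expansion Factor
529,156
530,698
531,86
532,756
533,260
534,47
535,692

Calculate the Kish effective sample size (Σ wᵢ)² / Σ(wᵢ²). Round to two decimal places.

Σ wᵢ = 156 + 698 + 86 + 756 + 260 + 47 + 692 = 2695
Σ wᵢ² = 24336 + 487204 + 7396 + 571536 + 67600 + 2209 + 478864 = 1639145
n_eff = 2695² / 1639145 = 7263025 / 1639145 = 4.4309838

4.43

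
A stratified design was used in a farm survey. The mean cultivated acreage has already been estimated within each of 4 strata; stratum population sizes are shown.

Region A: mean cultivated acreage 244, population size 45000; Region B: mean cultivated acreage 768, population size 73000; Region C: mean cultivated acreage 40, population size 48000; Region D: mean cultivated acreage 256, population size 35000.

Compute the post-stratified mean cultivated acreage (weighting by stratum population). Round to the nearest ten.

Σ Nₕ·x̄ₕ = 244×45000 + 768×73000 + 40×48000 + 256×35000
  = 10980000 + 56064000 + 1920000 + 8960000 = 77924000
Σ Nₕ = 201000
Overall mean = 77924000 / 201000 = 387.68159

390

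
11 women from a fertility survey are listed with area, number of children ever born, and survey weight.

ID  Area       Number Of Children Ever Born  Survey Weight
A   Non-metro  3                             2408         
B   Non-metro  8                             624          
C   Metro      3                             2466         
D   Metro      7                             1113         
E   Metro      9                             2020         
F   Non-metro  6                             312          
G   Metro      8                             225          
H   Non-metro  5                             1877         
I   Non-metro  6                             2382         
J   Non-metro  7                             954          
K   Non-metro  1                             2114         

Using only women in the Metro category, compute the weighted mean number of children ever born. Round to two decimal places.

6.04

Metro rows: C, D, E, G
Weighted sum = 3×2466 + 7×1113 + 9×2020 + 8×225
  = 7398 + 7791 + 18180 + 1800 = 35169
Sum of weights = 2466 + 1113 + 2020 + 225 = 5824
Weighted mean = 35169 / 5824 = 6.0386332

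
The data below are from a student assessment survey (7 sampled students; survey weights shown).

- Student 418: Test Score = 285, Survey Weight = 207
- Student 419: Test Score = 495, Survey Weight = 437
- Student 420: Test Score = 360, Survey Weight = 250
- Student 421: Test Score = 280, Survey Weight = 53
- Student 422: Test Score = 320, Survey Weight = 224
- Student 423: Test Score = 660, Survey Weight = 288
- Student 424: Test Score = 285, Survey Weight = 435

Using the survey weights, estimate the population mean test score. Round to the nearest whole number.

404

Weighted sum = 285×207 + 495×437 + 360×250 + 280×53 + 320×224 + 660×288 + 285×435
  = 765885
Sum of weights = 1894
Weighted mean = 765885 / 1894 = 404.37434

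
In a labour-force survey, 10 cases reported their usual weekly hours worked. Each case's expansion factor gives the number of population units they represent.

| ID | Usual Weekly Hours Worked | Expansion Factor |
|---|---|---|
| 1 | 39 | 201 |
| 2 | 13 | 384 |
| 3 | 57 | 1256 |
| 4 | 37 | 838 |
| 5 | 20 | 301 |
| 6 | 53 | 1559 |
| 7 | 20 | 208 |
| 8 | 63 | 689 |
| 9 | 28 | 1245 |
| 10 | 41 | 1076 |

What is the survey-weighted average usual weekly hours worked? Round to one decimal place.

42.6

Weighted sum = 330619
Sum of weights = 201 + 384 + 1256 + 838 + 301 + 1559 + 208 + 689 + 1245 + 1076 = 7757
Weighted mean = 330619 / 7757 = 42.622019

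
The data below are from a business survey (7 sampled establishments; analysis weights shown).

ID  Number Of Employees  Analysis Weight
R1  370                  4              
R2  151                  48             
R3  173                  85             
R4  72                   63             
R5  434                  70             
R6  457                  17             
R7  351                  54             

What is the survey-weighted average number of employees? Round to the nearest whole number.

Weighted sum = 370×4 + 151×48 + 173×85 + 72×63 + 434×70 + 457×17 + 351×54
  = 85072
Sum of weights = 341
Weighted mean = 85072 / 341 = 249.47801

249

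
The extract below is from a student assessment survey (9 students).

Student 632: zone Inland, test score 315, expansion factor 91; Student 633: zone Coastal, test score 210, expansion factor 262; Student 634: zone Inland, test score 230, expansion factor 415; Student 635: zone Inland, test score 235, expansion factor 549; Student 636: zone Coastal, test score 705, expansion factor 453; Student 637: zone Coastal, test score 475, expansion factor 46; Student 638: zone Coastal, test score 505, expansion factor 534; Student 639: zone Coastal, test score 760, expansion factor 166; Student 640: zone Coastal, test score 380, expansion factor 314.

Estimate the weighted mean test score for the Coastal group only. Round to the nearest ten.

510

Coastal rows: 633, 636, 637, 638, 639, 640
Weighted sum = 911385
Sum of weights = 262 + 453 + 46 + 534 + 166 + 314 = 1775
Weighted mean = 911385 / 1775 = 513.45634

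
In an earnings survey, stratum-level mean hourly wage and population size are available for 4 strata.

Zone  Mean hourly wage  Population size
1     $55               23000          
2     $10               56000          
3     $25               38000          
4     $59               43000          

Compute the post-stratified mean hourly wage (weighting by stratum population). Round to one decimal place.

Σ Nₕ·x̄ₕ = 5312000
Σ Nₕ = 23000 + 56000 + 38000 + 43000 = 160000
Overall mean = 5312000 / 160000 = 33.2

33.2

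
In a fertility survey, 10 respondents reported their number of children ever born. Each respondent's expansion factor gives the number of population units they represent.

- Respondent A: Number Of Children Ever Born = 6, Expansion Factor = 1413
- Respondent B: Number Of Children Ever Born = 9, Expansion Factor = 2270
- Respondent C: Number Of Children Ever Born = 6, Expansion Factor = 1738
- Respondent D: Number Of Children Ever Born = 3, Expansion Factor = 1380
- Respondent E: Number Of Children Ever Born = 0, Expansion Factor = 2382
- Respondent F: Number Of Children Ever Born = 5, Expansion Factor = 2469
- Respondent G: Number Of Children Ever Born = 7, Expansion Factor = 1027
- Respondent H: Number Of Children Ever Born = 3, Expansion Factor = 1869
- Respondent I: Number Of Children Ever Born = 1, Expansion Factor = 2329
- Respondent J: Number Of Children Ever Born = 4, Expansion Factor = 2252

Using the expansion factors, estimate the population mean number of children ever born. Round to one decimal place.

Weighted sum = 6×1413 + 9×2270 + 6×1738 + 3×1380 + 0×2382 + 5×2469 + 7×1027 + 3×1869 + 1×2329 + 4×2252
  = 79954
Sum of weights = 1413 + 2270 + 1738 + 1380 + 2382 + 2469 + 1027 + 1869 + 2329 + 2252 = 19129
Weighted mean = 79954 / 19129 = 4.1797271

4.2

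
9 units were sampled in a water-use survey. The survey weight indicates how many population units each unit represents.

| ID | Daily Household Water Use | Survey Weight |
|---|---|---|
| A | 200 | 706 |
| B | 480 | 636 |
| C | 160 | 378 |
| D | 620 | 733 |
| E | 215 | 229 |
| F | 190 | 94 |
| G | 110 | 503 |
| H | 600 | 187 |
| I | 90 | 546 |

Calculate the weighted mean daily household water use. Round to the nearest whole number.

Weighted sum = 200×706 + 480×636 + 160×378 + 620×733 + 215×229 + 190×94 + 110×503 + 600×187 + 90×546
  = 141200 + 305280 + 60480 + 454460 + 49235 + 17860 + 55330 + 112200 + 49140 = 1245185
Sum of weights = 706 + 636 + 378 + 733 + 229 + 94 + 503 + 187 + 546 = 4012
Weighted mean = 1245185 / 4012 = 310.36515

310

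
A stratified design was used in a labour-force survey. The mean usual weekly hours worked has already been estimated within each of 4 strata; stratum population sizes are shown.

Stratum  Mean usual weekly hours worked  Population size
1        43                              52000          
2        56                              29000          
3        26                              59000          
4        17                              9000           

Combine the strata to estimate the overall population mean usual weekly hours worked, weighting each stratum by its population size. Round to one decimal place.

Σ Nₕ·x̄ₕ = 43×52000 + 56×29000 + 26×59000 + 17×9000
  = 2236000 + 1624000 + 1534000 + 153000 = 5547000
Σ Nₕ = 52000 + 29000 + 59000 + 9000 = 149000
Overall mean = 5547000 / 149000 = 37.228188

37.2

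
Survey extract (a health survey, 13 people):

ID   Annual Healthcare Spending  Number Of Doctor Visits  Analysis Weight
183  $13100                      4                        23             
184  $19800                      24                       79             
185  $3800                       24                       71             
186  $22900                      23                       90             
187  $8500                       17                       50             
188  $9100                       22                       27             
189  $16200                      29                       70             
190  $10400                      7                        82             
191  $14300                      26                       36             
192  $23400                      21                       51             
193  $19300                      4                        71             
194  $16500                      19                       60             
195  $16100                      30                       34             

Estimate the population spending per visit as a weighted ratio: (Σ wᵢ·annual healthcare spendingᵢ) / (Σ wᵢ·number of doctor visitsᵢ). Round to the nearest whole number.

804

Σ wᵢ·y = 11469700
Σ wᵢ·x = 14261
Ratio = 11469700 / 14261 = 804.27039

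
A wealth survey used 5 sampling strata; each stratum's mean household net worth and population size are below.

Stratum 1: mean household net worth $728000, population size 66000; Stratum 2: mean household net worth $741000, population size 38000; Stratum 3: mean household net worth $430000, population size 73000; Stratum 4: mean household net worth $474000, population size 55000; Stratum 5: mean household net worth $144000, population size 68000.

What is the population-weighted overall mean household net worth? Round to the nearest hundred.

478200

Σ Nₕ·x̄ₕ = 728000×66000 + 741000×38000 + 430000×73000 + 474000×55000 + 144000×68000
  = 48048000000 + 28158000000 + 31390000000 + 26070000000 + 9792000000 = 143458000000
Σ Nₕ = 66000 + 38000 + 73000 + 55000 + 68000 = 300000
Overall mean = 143458000000 / 300000 = 478193.33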